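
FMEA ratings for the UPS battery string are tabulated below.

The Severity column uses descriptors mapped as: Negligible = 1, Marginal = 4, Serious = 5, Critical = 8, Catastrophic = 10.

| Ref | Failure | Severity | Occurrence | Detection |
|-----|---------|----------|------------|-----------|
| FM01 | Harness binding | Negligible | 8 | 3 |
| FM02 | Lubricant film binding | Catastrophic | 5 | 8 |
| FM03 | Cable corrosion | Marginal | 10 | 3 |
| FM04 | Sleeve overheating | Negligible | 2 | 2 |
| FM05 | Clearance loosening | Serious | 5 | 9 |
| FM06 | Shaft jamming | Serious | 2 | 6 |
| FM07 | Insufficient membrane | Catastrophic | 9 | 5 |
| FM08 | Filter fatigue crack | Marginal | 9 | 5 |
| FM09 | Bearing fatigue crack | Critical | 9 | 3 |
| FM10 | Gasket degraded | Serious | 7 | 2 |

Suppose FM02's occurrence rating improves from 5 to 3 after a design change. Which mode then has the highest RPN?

FM07

RPN = Severity × Occurrence × Detection:
  FM01: 1 × 8 × 3 = 24
  FM02: 10 × 5 × 8 = 400
  FM03: 4 × 10 × 3 = 120
  FM04: 1 × 2 × 2 = 4
  FM05: 5 × 5 × 9 = 225
  FM06: 5 × 2 × 6 = 60
  FM07: 10 × 9 × 5 = 450
  FM08: 4 × 9 × 5 = 180
  FM09: 8 × 9 × 3 = 216
  FM10: 5 × 7 × 2 = 70
After action: FM02 → 10 × 3 × 8 = 240.
Revised RPNs: FM07=450, FM02=240, FM05=225, FM09=216, FM08=180, FM03=120, FM10=70, FM06=60, FM01=24, FM04=4.
Highest is now FM07 (450).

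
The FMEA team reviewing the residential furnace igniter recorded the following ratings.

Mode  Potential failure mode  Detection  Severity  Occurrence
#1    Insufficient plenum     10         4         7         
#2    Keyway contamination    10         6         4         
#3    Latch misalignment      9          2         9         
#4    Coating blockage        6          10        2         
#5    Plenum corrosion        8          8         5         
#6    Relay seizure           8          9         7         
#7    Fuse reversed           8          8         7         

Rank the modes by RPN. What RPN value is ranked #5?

240

RPN = Severity × Occurrence × Detection:
  #1: 4 × 7 × 10 = 280
  #2: 6 × 4 × 10 = 240
  #3: 2 × 9 × 9 = 162
  #4: 10 × 2 × 6 = 120
  #5: 8 × 5 × 8 = 320
  #6: 9 × 7 × 8 = 504
  #7: 8 × 7 × 8 = 448
Sorted descending: 504, 448, 320, 280, 240, 162, 120.
The fifth-highest RPN is 240 (#2).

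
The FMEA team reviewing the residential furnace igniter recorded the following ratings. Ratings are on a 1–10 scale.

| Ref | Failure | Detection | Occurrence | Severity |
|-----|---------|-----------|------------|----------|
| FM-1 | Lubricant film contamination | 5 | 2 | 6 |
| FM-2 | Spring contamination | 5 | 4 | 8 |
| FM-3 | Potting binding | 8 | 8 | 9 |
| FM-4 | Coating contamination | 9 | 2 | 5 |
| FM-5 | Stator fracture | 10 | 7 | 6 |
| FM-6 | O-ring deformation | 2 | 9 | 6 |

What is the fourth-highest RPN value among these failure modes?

RPN = Severity × Occurrence × Detection:
  FM-1: 6 × 2 × 5 = 60
  FM-2: 8 × 4 × 5 = 160
  FM-3: 9 × 8 × 8 = 576
  FM-4: 5 × 2 × 9 = 90
  FM-5: 6 × 7 × 10 = 420
  FM-6: 6 × 9 × 2 = 108
Sorted descending: 576, 420, 160, 108, 90, 60.
The fourth-highest RPN is 108 (FM-6).

108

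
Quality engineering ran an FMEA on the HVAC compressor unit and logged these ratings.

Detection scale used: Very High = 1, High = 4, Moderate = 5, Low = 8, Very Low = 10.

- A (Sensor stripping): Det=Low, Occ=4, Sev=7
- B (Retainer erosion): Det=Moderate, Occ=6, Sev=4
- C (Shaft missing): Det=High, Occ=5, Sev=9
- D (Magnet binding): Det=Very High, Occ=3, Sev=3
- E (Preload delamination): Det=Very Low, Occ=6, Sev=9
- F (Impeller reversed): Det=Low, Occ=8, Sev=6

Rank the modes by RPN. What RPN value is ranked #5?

RPN = Severity × Occurrence × Detection:
  A: 7 × 4 × 8 = 224
  B: 4 × 6 × 5 = 120
  C: 9 × 5 × 4 = 180
  D: 3 × 3 × 1 = 9
  E: 9 × 6 × 10 = 540
  F: 6 × 8 × 8 = 384
Sorted descending: 540, 384, 224, 180, 120, 9.
The fifth-highest RPN is 120 (B).

120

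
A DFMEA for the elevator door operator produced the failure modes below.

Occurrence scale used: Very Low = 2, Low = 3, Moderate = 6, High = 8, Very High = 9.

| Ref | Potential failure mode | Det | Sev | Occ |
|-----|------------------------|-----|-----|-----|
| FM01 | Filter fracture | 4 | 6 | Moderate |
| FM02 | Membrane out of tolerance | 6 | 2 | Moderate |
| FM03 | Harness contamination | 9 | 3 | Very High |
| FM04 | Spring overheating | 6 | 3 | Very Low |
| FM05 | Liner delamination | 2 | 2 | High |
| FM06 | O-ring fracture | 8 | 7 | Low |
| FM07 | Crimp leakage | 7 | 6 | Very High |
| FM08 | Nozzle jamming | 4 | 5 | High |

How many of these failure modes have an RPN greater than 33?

RPN = Severity × Occurrence × Detection:
  FM01: 6 × 6 × 4 = 144
  FM02: 2 × 6 × 6 = 72
  FM03: 3 × 9 × 9 = 243
  FM04: 3 × 2 × 6 = 36
  FM05: 2 × 8 × 2 = 32
  FM06: 7 × 3 × 8 = 168
  FM07: 6 × 9 × 7 = 378
  FM08: 5 × 8 × 4 = 160
Modes with RPN > 33: FM01 (144), FM02 (72), FM03 (243), FM04 (36), FM06 (168), FM07 (378), FM08 (160) → 7.

7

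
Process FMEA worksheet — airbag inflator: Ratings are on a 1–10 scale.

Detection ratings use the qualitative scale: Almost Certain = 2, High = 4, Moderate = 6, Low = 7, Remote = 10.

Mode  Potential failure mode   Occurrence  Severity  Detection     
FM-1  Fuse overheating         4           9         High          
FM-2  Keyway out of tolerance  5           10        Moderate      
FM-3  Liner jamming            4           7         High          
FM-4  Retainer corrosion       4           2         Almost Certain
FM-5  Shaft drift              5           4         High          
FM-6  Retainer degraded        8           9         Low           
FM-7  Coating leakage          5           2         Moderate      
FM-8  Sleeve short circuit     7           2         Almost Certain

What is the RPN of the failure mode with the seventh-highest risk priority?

28

RPN = Severity × Occurrence × Detection:
  FM-1: 9 × 4 × 4 = 144
  FM-2: 10 × 5 × 6 = 300
  FM-3: 7 × 4 × 4 = 112
  FM-4: 2 × 4 × 2 = 16
  FM-5: 4 × 5 × 4 = 80
  FM-6: 9 × 8 × 7 = 504
  FM-7: 2 × 5 × 6 = 60
  FM-8: 2 × 7 × 2 = 28
Sorted descending: 504, 300, 144, 112, 80, 60, 28, 16.
The seventh-highest RPN is 28 (FM-8).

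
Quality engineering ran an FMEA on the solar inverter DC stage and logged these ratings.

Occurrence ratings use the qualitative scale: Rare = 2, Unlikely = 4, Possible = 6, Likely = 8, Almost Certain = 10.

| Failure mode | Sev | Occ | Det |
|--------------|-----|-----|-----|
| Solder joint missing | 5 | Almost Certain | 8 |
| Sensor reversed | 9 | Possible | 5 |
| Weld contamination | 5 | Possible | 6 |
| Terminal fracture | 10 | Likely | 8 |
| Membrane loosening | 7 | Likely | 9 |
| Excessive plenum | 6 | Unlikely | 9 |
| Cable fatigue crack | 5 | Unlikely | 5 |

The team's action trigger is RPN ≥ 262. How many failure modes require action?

RPN = Severity × Occurrence × Detection:
  Solder joint missing: 5 × 10 × 8 = 400
  Sensor reversed: 9 × 6 × 5 = 270
  Weld contamination: 5 × 6 × 6 = 180
  Terminal fracture: 10 × 8 × 8 = 640
  Membrane loosening: 7 × 8 × 9 = 504
  Excessive plenum: 6 × 4 × 9 = 216
  Cable fatigue crack: 5 × 4 × 5 = 100
Modes with RPN ≥ 262: Solder joint missing (400), Sensor reversed (270), Terminal fracture (640), Membrane loosening (504) → 4.

4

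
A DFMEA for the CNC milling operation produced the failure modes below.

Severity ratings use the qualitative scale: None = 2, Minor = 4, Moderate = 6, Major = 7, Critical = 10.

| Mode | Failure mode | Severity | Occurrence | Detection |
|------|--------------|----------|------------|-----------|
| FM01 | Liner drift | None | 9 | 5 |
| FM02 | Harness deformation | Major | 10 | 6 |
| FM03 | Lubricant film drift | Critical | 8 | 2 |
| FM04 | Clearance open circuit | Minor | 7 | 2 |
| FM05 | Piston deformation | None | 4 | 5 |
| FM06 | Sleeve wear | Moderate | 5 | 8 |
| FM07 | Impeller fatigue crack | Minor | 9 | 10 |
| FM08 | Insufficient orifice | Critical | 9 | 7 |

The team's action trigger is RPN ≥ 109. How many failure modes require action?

5

RPN = Severity × Occurrence × Detection:
  FM01: 2 × 9 × 5 = 90
  FM02: 7 × 10 × 6 = 420
  FM03: 10 × 8 × 2 = 160
  FM04: 4 × 7 × 2 = 56
  FM05: 2 × 4 × 5 = 40
  FM06: 6 × 5 × 8 = 240
  FM07: 4 × 9 × 10 = 360
  FM08: 10 × 9 × 7 = 630
Modes with RPN ≥ 109: FM02 (420), FM03 (160), FM06 (240), FM07 (360), FM08 (630) → 5.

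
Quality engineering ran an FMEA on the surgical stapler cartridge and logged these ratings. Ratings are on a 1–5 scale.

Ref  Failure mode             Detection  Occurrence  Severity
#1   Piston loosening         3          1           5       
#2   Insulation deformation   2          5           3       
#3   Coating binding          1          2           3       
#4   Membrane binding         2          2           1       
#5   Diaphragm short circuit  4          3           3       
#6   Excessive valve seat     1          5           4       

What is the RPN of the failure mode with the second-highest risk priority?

RPN = Severity × Occurrence × Detection:
  #1: 5 × 1 × 3 = 15
  #2: 3 × 5 × 2 = 30
  #3: 3 × 2 × 1 = 6
  #4: 1 × 2 × 2 = 4
  #5: 3 × 3 × 4 = 36
  #6: 4 × 5 × 1 = 20
Sorted descending: 36, 30, 20, 15, 6, 4.
The second-highest RPN is 30 (#2).

30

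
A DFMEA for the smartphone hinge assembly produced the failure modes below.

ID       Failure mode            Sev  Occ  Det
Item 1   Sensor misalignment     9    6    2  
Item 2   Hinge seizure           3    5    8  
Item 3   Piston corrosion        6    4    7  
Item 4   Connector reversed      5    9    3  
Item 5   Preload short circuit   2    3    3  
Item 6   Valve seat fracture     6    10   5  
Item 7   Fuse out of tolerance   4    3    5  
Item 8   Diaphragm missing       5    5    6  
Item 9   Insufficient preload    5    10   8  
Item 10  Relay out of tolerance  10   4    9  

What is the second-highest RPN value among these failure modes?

RPN = Severity × Occurrence × Detection:
  Item 1: 9 × 6 × 2 = 108
  Item 2: 3 × 5 × 8 = 120
  Item 3: 6 × 4 × 7 = 168
  Item 4: 5 × 9 × 3 = 135
  Item 5: 2 × 3 × 3 = 18
  Item 6: 6 × 10 × 5 = 300
  Item 7: 4 × 3 × 5 = 60
  Item 8: 5 × 5 × 6 = 150
  Item 9: 5 × 10 × 8 = 400
  Item 10: 10 × 4 × 9 = 360
Sorted descending: 400, 360, 300, 168, 150, 135, 120, 108, 60, 18.
The second-highest RPN is 360 (Item 10).

360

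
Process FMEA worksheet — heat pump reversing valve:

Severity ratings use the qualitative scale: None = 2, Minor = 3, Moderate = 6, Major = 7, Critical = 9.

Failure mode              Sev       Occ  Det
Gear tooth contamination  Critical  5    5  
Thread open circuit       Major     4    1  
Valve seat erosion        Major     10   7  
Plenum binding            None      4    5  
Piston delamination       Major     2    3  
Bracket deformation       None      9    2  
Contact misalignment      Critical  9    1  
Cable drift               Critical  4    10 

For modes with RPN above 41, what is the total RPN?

RPN = Severity × Occurrence × Detection:
  Gear tooth contamination: 9 × 5 × 5 = 225
  Thread open circuit: 7 × 4 × 1 = 28
  Valve seat erosion: 7 × 10 × 7 = 490
  Plenum binding: 2 × 4 × 5 = 40
  Piston delamination: 7 × 2 × 3 = 42
  Bracket deformation: 2 × 9 × 2 = 36
  Contact misalignment: 9 × 9 × 1 = 81
  Cable drift: 9 × 4 × 10 = 360
RPN > 41: Gear tooth contamination (225), Valve seat erosion (490), Piston delamination (42), Contact misalignment (81), Cable drift (360).
Sum: 225 + 490 + 42 + 81 + 360 = 1198.

1198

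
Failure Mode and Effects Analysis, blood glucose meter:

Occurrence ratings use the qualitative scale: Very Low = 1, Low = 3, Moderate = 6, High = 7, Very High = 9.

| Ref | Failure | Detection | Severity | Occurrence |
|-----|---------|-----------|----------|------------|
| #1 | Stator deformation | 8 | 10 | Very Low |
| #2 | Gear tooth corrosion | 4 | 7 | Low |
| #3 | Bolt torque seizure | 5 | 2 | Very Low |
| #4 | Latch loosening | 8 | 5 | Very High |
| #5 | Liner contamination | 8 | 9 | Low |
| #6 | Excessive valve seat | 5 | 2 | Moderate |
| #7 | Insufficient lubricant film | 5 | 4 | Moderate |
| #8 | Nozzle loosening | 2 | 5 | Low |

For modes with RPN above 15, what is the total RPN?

RPN = Severity × Occurrence × Detection:
  #1: 10 × 1 × 8 = 80
  #2: 7 × 3 × 4 = 84
  #3: 2 × 1 × 5 = 10
  #4: 5 × 9 × 8 = 360
  #5: 9 × 3 × 8 = 216
  #6: 2 × 6 × 5 = 60
  #7: 4 × 6 × 5 = 120
  #8: 5 × 3 × 2 = 30
RPN > 15: #1 (80), #2 (84), #4 (360), #5 (216), #6 (60), #7 (120), #8 (30).
Sum: 80 + 84 + 360 + 216 + 60 + 120 + 30 = 950.

950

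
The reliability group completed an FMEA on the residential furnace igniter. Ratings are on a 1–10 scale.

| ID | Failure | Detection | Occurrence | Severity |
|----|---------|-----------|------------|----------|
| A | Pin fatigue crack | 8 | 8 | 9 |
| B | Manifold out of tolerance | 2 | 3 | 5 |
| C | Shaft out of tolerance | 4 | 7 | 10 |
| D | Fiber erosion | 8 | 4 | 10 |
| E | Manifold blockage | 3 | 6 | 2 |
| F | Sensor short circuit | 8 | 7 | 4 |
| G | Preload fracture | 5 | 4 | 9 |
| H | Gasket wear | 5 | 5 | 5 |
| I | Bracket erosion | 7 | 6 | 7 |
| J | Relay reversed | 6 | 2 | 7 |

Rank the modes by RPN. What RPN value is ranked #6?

180

RPN = Severity × Occurrence × Detection:
  A: 9 × 8 × 8 = 576
  B: 5 × 3 × 2 = 30
  C: 10 × 7 × 4 = 280
  D: 10 × 4 × 8 = 320
  E: 2 × 6 × 3 = 36
  F: 4 × 7 × 8 = 224
  G: 9 × 4 × 5 = 180
  H: 5 × 5 × 5 = 125
  I: 7 × 6 × 7 = 294
  J: 7 × 2 × 6 = 84
Sorted descending: 576, 320, 294, 280, 224, 180, 125, 84, 36, 30.
The sixth-highest RPN is 180 (G).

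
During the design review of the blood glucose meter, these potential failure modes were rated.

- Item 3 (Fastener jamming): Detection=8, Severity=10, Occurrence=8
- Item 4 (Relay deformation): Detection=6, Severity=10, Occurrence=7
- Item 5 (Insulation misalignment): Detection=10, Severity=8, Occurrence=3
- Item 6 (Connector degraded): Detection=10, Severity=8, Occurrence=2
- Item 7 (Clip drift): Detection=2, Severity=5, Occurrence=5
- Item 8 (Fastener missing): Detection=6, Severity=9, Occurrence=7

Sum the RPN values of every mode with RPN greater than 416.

RPN = Severity × Occurrence × Detection:
  Item 3: 10 × 8 × 8 = 640
  Item 4: 10 × 7 × 6 = 420
  Item 5: 8 × 3 × 10 = 240
  Item 6: 8 × 2 × 10 = 160
  Item 7: 5 × 5 × 2 = 50
  Item 8: 9 × 7 × 6 = 378
RPN > 416: Item 3 (640), Item 4 (420).
Sum: 640 + 420 = 1060.

1060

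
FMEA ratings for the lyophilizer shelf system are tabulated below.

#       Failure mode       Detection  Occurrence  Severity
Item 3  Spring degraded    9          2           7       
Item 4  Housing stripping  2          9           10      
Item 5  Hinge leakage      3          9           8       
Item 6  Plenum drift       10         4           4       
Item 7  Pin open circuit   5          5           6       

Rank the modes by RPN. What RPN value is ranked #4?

150

RPN = Severity × Occurrence × Detection:
  Item 3: 7 × 2 × 9 = 126
  Item 4: 10 × 9 × 2 = 180
  Item 5: 8 × 9 × 3 = 216
  Item 6: 4 × 4 × 10 = 160
  Item 7: 6 × 5 × 5 = 150
Sorted descending: 216, 180, 160, 150, 126.
The fourth-highest RPN is 150 (Item 7).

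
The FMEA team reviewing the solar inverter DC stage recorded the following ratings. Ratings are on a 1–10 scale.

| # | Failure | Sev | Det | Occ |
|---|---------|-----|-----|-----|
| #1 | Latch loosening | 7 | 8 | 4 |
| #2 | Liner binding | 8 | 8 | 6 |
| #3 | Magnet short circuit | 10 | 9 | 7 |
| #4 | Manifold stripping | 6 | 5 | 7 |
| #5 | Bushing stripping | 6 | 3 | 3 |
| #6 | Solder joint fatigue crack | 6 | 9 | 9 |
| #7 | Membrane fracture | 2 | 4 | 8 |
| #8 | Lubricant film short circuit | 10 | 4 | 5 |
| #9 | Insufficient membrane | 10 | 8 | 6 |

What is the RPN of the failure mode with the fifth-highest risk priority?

224

RPN = Severity × Occurrence × Detection:
  #1: 7 × 4 × 8 = 224
  #2: 8 × 6 × 8 = 384
  #3: 10 × 7 × 9 = 630
  #4: 6 × 7 × 5 = 210
  #5: 6 × 3 × 3 = 54
  #6: 6 × 9 × 9 = 486
  #7: 2 × 8 × 4 = 64
  #8: 10 × 5 × 4 = 200
  #9: 10 × 6 × 8 = 480
Sorted descending: 630, 486, 480, 384, 224, 210, 200, 64, 54.
The fifth-highest RPN is 224 (#1).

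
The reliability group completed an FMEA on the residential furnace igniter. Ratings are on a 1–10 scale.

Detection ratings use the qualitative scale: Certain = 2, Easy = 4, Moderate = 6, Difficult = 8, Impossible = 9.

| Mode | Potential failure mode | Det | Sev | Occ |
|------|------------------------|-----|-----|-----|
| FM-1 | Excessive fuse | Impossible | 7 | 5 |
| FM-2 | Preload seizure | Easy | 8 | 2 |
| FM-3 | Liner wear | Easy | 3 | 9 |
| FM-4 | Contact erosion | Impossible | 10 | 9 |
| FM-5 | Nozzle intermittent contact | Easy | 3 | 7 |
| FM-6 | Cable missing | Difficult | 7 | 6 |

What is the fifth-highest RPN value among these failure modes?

84

RPN = Severity × Occurrence × Detection:
  FM-1: 7 × 5 × 9 = 315
  FM-2: 8 × 2 × 4 = 64
  FM-3: 3 × 9 × 4 = 108
  FM-4: 10 × 9 × 9 = 810
  FM-5: 3 × 7 × 4 = 84
  FM-6: 7 × 6 × 8 = 336
Sorted descending: 810, 336, 315, 108, 84, 64.
The fifth-highest RPN is 84 (FM-5).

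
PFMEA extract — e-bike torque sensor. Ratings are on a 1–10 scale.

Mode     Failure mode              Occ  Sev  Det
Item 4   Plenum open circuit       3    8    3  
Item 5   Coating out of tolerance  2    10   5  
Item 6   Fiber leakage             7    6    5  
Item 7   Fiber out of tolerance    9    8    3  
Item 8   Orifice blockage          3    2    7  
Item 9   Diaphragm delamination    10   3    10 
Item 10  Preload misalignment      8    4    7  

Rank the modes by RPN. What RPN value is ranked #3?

RPN = Severity × Occurrence × Detection:
  Item 4: 8 × 3 × 3 = 72
  Item 5: 10 × 2 × 5 = 100
  Item 6: 6 × 7 × 5 = 210
  Item 7: 8 × 9 × 3 = 216
  Item 8: 2 × 3 × 7 = 42
  Item 9: 3 × 10 × 10 = 300
  Item 10: 4 × 8 × 7 = 224
Sorted descending: 300, 224, 216, 210, 100, 72, 42.
The third-highest RPN is 216 (Item 7).

216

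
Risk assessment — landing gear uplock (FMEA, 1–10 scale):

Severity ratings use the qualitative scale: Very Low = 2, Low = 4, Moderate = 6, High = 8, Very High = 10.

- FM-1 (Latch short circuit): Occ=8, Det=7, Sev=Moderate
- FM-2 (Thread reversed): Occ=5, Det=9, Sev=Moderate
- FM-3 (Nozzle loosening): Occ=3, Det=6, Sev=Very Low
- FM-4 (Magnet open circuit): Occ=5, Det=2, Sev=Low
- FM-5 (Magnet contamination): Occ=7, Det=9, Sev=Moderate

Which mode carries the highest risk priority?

FM-5

RPN = Severity × Occurrence × Detection:
  FM-1: 6 × 8 × 7 = 336
  FM-2: 6 × 5 × 9 = 270
  FM-3: 2 × 3 × 6 = 36
  FM-4: 4 × 5 × 2 = 40
  FM-5: 6 × 7 × 9 = 378
Highest RPN is 378 → FM-5.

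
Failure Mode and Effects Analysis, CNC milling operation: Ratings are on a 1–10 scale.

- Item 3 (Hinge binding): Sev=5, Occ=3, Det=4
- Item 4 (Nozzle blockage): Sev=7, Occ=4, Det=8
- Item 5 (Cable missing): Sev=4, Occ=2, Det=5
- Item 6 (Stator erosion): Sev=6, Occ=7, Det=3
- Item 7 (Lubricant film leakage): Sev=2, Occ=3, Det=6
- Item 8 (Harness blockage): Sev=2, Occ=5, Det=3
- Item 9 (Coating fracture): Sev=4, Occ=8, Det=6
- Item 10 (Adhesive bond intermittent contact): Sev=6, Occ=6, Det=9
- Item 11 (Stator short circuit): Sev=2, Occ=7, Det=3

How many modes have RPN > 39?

7

RPN = Severity × Occurrence × Detection:
  Item 3: 5 × 3 × 4 = 60
  Item 4: 7 × 4 × 8 = 224
  Item 5: 4 × 2 × 5 = 40
  Item 6: 6 × 7 × 3 = 126
  Item 7: 2 × 3 × 6 = 36
  Item 8: 2 × 5 × 3 = 30
  Item 9: 4 × 8 × 6 = 192
  Item 10: 6 × 6 × 9 = 324
  Item 11: 2 × 7 × 3 = 42
Modes with RPN > 39: Item 3 (60), Item 4 (224), Item 5 (40), Item 6 (126), Item 9 (192), Item 10 (324), Item 11 (42) → 7.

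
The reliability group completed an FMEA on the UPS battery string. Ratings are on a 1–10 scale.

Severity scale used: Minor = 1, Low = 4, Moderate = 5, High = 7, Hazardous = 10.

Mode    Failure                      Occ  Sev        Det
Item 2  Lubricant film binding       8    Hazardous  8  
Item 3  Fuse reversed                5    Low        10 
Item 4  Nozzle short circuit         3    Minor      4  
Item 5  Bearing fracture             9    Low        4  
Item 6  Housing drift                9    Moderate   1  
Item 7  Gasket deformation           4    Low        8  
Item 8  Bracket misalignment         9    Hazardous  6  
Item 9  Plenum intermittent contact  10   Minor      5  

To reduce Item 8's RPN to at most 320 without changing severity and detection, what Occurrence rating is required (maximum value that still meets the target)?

5

Item 8: S=10, O=9, D=6 → current RPN = 540.
Fixed product = 60. Need 60 × O ≤ 320, so O ≤ 320/60 = 5.33.
Maximum integer Occurrence rating = 5 (gives RPN 300; O=6 would give 360 > 320).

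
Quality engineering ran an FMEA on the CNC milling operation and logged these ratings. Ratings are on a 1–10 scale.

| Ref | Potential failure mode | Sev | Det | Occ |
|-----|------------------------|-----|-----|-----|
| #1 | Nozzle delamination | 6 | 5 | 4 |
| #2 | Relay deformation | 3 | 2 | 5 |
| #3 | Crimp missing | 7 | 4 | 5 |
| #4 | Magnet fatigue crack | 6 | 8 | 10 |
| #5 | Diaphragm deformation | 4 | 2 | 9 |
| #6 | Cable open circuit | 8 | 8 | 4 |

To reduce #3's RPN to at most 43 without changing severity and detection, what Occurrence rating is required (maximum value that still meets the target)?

#3: S=7, O=5, D=4 → current RPN = 140.
Fixed product = 28. Need 28 × O ≤ 43, so O ≤ 43/28 = 1.54.
Maximum integer Occurrence rating = 1 (gives RPN 28; O=2 would give 56 > 43).

1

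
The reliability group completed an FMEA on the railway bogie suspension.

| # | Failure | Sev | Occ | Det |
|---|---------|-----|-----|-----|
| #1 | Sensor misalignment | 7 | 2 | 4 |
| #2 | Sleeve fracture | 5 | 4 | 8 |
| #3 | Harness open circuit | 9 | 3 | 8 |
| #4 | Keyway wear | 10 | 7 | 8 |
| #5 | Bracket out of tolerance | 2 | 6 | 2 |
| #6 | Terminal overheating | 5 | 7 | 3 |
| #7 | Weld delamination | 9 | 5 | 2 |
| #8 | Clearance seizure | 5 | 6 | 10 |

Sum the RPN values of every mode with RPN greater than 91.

1341

RPN = Severity × Occurrence × Detection:
  #1: 7 × 2 × 4 = 56
  #2: 5 × 4 × 8 = 160
  #3: 9 × 3 × 8 = 216
  #4: 10 × 7 × 8 = 560
  #5: 2 × 6 × 2 = 24
  #6: 5 × 7 × 3 = 105
  #7: 9 × 5 × 2 = 90
  #8: 5 × 6 × 10 = 300
RPN > 91: #2 (160), #3 (216), #4 (560), #6 (105), #8 (300).
Sum: 160 + 216 + 560 + 105 + 300 = 1341.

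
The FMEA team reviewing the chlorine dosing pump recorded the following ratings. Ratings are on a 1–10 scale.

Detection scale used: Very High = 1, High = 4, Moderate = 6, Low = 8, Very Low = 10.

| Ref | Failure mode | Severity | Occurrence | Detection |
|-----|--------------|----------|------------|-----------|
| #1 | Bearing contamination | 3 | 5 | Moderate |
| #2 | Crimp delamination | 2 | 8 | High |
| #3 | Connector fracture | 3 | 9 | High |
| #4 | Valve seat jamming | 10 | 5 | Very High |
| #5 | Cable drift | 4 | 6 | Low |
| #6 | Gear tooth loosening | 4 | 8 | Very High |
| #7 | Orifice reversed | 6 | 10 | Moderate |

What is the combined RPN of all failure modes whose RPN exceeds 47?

RPN = Severity × Occurrence × Detection:
  #1: 3 × 5 × 6 = 90
  #2: 2 × 8 × 4 = 64
  #3: 3 × 9 × 4 = 108
  #4: 10 × 5 × 1 = 50
  #5: 4 × 6 × 8 = 192
  #6: 4 × 8 × 1 = 32
  #7: 6 × 10 × 6 = 360
RPN > 47: #1 (90), #2 (64), #3 (108), #4 (50), #5 (192), #7 (360).
Sum: 90 + 64 + 108 + 50 + 192 + 360 = 864.

864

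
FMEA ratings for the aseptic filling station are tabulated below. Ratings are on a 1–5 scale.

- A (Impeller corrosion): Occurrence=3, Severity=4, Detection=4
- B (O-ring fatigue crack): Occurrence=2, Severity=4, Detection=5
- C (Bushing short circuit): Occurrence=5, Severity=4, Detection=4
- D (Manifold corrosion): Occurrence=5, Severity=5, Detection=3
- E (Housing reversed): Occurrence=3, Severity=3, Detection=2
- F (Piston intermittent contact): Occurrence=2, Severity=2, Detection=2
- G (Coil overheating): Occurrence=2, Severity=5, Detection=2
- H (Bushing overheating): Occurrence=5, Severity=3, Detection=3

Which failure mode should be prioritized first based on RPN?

RPN = Severity × Occurrence × Detection:
  A: 4 × 3 × 4 = 48
  B: 4 × 2 × 5 = 40
  C: 4 × 5 × 4 = 80
  D: 5 × 5 × 3 = 75
  E: 3 × 3 × 2 = 18
  F: 2 × 2 × 2 = 8
  G: 5 × 2 × 2 = 20
  H: 3 × 5 × 3 = 45
Highest RPN is 80 → C.

C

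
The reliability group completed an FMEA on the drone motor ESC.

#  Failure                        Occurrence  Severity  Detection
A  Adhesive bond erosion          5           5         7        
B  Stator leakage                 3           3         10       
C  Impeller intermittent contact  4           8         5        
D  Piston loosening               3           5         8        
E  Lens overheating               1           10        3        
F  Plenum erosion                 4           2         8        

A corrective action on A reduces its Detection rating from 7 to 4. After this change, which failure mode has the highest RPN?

RPN = Severity × Occurrence × Detection:
  A: 5 × 5 × 7 = 175
  B: 3 × 3 × 10 = 90
  C: 8 × 4 × 5 = 160
  D: 5 × 3 × 8 = 120
  E: 10 × 1 × 3 = 30
  F: 2 × 4 × 8 = 64
After action: A → 5 × 5 × 4 = 100.
Revised RPNs: C=160, D=120, A=100, B=90, F=64, E=30.
Highest is now C (160).

C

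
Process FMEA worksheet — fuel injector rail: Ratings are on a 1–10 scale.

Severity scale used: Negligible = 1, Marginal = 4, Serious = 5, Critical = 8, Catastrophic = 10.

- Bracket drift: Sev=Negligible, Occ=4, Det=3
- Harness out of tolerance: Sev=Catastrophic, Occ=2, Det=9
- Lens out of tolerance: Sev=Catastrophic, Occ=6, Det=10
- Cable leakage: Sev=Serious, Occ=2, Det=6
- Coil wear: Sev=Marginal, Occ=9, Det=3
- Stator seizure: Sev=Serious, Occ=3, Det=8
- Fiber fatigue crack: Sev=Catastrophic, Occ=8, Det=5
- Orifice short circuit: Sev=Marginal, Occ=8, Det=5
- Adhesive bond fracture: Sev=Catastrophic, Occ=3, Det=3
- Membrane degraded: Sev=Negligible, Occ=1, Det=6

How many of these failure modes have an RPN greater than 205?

2

RPN = Severity × Occurrence × Detection:
  Bracket drift: 1 × 4 × 3 = 12
  Harness out of tolerance: 10 × 2 × 9 = 180
  Lens out of tolerance: 10 × 6 × 10 = 600
  Cable leakage: 5 × 2 × 6 = 60
  Coil wear: 4 × 9 × 3 = 108
  Stator seizure: 5 × 3 × 8 = 120
  Fiber fatigue crack: 10 × 8 × 5 = 400
  Orifice short circuit: 4 × 8 × 5 = 160
  Adhesive bond fracture: 10 × 3 × 3 = 90
  Membrane degraded: 1 × 1 × 6 = 6
Modes with RPN > 205: Lens out of tolerance (600), Fiber fatigue crack (400) → 2.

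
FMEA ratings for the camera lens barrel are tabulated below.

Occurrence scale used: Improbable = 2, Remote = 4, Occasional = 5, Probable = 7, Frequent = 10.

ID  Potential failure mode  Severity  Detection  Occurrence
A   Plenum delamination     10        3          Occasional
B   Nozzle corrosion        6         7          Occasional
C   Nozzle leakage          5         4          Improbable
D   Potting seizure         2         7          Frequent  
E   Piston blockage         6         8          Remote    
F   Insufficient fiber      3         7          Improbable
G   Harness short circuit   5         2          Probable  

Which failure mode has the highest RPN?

RPN = Severity × Occurrence × Detection:
  A: 10 × 5 × 3 = 150
  B: 6 × 5 × 7 = 210
  C: 5 × 2 × 4 = 40
  D: 2 × 10 × 7 = 140
  E: 6 × 4 × 8 = 192
  F: 3 × 2 × 7 = 42
  G: 5 × 7 × 2 = 70
Highest RPN is 210 → B.

B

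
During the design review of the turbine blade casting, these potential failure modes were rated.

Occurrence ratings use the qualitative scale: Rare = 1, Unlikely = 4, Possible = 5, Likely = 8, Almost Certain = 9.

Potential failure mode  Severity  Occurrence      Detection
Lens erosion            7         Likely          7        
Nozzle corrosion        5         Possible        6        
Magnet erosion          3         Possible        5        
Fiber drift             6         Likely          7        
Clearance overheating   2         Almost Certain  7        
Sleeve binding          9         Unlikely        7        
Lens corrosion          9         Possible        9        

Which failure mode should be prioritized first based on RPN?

RPN = Severity × Occurrence × Detection:
  Lens erosion: 7 × 8 × 7 = 392
  Nozzle corrosion: 5 × 5 × 6 = 150
  Magnet erosion: 3 × 5 × 5 = 75
  Fiber drift: 6 × 8 × 7 = 336
  Clearance overheating: 2 × 9 × 7 = 126
  Sleeve binding: 9 × 4 × 7 = 252
  Lens corrosion: 9 × 5 × 9 = 405
Highest RPN is 405 → Lens corrosion.

Lens corrosion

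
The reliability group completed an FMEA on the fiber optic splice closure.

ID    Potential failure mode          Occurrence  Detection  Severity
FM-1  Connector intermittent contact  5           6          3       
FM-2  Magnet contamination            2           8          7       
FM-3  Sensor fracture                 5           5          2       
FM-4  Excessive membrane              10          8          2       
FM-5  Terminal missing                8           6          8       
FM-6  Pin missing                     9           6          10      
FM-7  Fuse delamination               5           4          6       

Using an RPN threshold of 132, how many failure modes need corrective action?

RPN = Severity × Occurrence × Detection:
  FM-1: 3 × 5 × 6 = 90
  FM-2: 7 × 2 × 8 = 112
  FM-3: 2 × 5 × 5 = 50
  FM-4: 2 × 10 × 8 = 160
  FM-5: 8 × 8 × 6 = 384
  FM-6: 10 × 9 × 6 = 540
  FM-7: 6 × 5 × 4 = 120
Modes with RPN ≥ 132: FM-4 (160), FM-5 (384), FM-6 (540) → 3.

3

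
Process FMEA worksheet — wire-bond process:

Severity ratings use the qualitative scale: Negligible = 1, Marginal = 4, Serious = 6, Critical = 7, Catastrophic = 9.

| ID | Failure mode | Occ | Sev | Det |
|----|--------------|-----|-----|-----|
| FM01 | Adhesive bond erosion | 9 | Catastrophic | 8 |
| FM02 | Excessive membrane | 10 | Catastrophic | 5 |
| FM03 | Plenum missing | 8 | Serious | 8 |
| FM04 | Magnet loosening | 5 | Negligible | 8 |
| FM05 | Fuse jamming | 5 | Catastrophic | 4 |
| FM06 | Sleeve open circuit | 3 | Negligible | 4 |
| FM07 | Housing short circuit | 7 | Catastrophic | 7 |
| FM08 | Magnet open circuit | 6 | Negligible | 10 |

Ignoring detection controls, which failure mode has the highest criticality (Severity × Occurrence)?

Criticality = Severity × Occurrence:
  FM01: 9 × 9 = 81
  FM02: 9 × 10 = 90
  FM03: 6 × 8 = 48
  FM04: 1 × 5 = 5
  FM05: 9 × 5 = 45
  FM06: 1 × 3 = 3
  FM07: 9 × 7 = 63
  FM08: 1 × 6 = 6
Highest criticality is 90 → FM02.

FM02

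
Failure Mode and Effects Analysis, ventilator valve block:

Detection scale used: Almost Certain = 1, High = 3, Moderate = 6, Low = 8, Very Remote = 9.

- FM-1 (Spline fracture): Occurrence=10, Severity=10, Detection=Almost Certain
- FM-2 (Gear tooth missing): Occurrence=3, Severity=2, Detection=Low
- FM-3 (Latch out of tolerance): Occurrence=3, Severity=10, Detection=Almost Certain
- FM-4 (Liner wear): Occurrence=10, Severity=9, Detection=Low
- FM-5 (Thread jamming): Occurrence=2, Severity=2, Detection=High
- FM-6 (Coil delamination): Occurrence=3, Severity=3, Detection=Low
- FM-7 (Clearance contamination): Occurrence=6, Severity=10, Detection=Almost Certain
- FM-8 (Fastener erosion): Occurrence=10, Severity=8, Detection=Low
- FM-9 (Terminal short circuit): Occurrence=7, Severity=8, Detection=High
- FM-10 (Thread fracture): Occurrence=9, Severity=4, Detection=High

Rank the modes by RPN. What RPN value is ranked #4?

RPN = Severity × Occurrence × Detection:
  FM-1: 10 × 10 × 1 = 100
  FM-2: 2 × 3 × 8 = 48
  FM-3: 10 × 3 × 1 = 30
  FM-4: 9 × 10 × 8 = 720
  FM-5: 2 × 2 × 3 = 12
  FM-6: 3 × 3 × 8 = 72
  FM-7: 10 × 6 × 1 = 60
  FM-8: 8 × 10 × 8 = 640
  FM-9: 8 × 7 × 3 = 168
  FM-10: 4 × 9 × 3 = 108
Sorted descending: 720, 640, 168, 108, 100, 72, 60, 48, 30, 12.
The fourth-highest RPN is 108 (FM-10).

108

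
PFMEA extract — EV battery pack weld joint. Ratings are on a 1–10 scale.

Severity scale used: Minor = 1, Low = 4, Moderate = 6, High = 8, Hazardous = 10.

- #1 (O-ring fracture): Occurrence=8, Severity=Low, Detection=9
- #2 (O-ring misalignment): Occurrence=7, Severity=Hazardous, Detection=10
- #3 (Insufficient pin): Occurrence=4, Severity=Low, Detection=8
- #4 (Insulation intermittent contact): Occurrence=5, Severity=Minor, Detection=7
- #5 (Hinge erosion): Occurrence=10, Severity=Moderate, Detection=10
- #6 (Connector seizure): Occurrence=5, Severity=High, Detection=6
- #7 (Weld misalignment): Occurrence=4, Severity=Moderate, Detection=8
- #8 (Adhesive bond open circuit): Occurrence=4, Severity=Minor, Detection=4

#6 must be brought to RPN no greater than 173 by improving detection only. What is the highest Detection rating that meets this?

4

#6: S=8, O=5, D=6 → current RPN = 240.
Fixed product = 40. Need 40 × D ≤ 173, so D ≤ 173/40 = 4.33.
Maximum integer Detection rating = 4 (gives RPN 160; D=5 would give 200 > 173).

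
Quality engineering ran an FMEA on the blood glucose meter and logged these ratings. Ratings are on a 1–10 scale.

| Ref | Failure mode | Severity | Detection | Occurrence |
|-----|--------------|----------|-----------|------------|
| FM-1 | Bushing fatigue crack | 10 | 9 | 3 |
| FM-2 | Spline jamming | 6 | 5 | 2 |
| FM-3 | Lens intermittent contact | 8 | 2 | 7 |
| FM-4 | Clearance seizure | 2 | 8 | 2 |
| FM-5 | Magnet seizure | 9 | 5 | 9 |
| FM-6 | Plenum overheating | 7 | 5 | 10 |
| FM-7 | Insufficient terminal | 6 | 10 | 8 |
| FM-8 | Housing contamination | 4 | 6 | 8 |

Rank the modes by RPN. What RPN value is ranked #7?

RPN = Severity × Occurrence × Detection:
  FM-1: 10 × 3 × 9 = 270
  FM-2: 6 × 2 × 5 = 60
  FM-3: 8 × 7 × 2 = 112
  FM-4: 2 × 2 × 8 = 32
  FM-5: 9 × 9 × 5 = 405
  FM-6: 7 × 10 × 5 = 350
  FM-7: 6 × 8 × 10 = 480
  FM-8: 4 × 8 × 6 = 192
Sorted descending: 480, 405, 350, 270, 192, 112, 60, 32.
The seventh-highest RPN is 60 (FM-2).

60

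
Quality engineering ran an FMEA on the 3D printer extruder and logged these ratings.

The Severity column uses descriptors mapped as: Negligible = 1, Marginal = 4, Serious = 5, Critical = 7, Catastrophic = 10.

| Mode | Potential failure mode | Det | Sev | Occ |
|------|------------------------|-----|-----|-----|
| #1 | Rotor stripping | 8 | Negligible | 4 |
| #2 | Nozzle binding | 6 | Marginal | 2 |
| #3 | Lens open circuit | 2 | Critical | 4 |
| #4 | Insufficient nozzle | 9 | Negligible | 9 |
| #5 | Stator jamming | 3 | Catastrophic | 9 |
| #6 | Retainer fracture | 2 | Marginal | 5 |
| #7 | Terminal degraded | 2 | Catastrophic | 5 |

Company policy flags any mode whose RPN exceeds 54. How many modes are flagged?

RPN = Severity × Occurrence × Detection:
  #1: 1 × 4 × 8 = 32
  #2: 4 × 2 × 6 = 48
  #3: 7 × 4 × 2 = 56
  #4: 1 × 9 × 9 = 81
  #5: 10 × 9 × 3 = 270
  #6: 4 × 5 × 2 = 40
  #7: 10 × 5 × 2 = 100
Modes with RPN > 54: #3 (56), #4 (81), #5 (270), #7 (100) → 4.

4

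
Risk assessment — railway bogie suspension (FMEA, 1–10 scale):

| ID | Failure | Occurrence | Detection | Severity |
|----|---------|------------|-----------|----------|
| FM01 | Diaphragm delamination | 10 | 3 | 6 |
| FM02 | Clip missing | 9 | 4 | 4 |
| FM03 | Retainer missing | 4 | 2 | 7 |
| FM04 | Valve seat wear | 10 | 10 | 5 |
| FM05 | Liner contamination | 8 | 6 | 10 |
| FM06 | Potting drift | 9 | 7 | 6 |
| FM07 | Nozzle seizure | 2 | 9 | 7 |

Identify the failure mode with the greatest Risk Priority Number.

FM04

RPN = Severity × Occurrence × Detection:
  FM01: 6 × 10 × 3 = 180
  FM02: 4 × 9 × 4 = 144
  FM03: 7 × 4 × 2 = 56
  FM04: 5 × 10 × 10 = 500
  FM05: 10 × 8 × 6 = 480
  FM06: 6 × 9 × 7 = 378
  FM07: 7 × 2 × 9 = 126
Highest RPN is 500 → FM04.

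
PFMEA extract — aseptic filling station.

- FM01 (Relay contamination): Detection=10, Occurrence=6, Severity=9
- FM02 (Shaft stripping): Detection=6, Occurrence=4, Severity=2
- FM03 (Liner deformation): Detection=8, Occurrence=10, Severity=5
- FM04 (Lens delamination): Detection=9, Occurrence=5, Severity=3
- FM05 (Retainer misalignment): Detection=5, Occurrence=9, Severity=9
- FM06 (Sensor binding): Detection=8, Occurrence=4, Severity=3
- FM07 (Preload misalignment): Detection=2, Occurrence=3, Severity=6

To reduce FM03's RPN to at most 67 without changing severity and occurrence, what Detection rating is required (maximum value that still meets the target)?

1

FM03: S=5, O=10, D=8 → current RPN = 400.
Fixed product = 50. Need 50 × D ≤ 67, so D ≤ 67/50 = 1.34.
Maximum integer Detection rating = 1 (gives RPN 50; D=2 would give 100 > 67).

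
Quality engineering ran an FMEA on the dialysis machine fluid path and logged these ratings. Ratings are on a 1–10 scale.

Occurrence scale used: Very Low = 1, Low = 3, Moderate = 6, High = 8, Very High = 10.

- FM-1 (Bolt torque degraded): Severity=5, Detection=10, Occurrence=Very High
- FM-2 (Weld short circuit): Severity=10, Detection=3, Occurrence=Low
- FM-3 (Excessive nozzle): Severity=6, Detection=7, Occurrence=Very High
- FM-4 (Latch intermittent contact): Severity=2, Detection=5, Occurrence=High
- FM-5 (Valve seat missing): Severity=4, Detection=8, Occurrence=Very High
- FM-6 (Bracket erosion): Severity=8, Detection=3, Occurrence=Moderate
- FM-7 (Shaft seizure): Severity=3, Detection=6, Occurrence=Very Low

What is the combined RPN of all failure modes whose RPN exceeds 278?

1240

RPN = Severity × Occurrence × Detection:
  FM-1: 5 × 10 × 10 = 500
  FM-2: 10 × 3 × 3 = 90
  FM-3: 6 × 10 × 7 = 420
  FM-4: 2 × 8 × 5 = 80
  FM-5: 4 × 10 × 8 = 320
  FM-6: 8 × 6 × 3 = 144
  FM-7: 3 × 1 × 6 = 18
RPN > 278: FM-1 (500), FM-3 (420), FM-5 (320).
Sum: 500 + 420 + 320 = 1240.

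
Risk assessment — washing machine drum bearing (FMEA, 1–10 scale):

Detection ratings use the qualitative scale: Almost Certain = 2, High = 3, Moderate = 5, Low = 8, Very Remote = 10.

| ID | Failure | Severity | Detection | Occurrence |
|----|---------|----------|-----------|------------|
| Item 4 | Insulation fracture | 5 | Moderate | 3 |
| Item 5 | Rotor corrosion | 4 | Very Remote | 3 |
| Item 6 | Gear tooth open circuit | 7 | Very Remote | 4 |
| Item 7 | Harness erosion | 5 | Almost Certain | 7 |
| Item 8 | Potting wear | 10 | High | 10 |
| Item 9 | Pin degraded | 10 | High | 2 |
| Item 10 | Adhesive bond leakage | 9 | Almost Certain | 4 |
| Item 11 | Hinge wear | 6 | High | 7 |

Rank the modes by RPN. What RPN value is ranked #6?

RPN = Severity × Occurrence × Detection:
  Item 4: 5 × 3 × 5 = 75
  Item 5: 4 × 3 × 10 = 120
  Item 6: 7 × 4 × 10 = 280
  Item 7: 5 × 7 × 2 = 70
  Item 8: 10 × 10 × 3 = 300
  Item 9: 10 × 2 × 3 = 60
  Item 10: 9 × 4 × 2 = 72
  Item 11: 6 × 7 × 3 = 126
Sorted descending: 300, 280, 126, 120, 75, 72, 70, 60.
The sixth-highest RPN is 72 (Item 10).

72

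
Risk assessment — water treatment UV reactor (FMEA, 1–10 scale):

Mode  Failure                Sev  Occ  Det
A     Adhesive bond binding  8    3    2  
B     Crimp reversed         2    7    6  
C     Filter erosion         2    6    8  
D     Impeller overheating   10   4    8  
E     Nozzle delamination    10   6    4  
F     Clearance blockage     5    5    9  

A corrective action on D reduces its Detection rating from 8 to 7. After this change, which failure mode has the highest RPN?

RPN = Severity × Occurrence × Detection:
  A: 8 × 3 × 2 = 48
  B: 2 × 7 × 6 = 84
  C: 2 × 6 × 8 = 96
  D: 10 × 4 × 8 = 320
  E: 10 × 6 × 4 = 240
  F: 5 × 5 × 9 = 225
After action: D → 10 × 4 × 7 = 280.
Revised RPNs: D=280, E=240, F=225, C=96, B=84, A=48.
Highest is now D (280).

D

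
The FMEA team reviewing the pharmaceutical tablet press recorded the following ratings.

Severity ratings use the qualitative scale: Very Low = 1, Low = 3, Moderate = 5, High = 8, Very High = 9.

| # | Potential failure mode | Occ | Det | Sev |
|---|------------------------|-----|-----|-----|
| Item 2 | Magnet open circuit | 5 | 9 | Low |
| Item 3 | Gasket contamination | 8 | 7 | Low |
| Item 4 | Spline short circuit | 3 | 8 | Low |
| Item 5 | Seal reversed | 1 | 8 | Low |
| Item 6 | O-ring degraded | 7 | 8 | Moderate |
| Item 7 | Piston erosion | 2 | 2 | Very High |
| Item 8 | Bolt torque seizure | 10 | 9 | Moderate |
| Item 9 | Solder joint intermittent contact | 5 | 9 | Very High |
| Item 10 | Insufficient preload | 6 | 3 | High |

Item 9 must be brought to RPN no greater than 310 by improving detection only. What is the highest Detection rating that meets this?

6

Item 9: S=9, O=5, D=9 → current RPN = 405.
Fixed product = 45. Need 45 × D ≤ 310, so D ≤ 310/45 = 6.89.
Maximum integer Detection rating = 6 (gives RPN 270; D=7 would give 315 > 310).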